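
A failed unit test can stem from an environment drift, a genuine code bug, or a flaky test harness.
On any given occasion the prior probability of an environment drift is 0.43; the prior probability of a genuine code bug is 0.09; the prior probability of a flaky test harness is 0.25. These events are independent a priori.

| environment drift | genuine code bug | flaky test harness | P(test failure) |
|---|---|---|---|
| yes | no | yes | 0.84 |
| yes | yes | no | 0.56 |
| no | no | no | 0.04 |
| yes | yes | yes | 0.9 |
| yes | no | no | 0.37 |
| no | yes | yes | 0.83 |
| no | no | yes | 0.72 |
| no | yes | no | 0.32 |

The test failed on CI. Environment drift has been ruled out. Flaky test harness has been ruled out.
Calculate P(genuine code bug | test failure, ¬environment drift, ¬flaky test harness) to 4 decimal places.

By total probability over both values of genuine code bug:
  P(test failure | ¬environment drift, ¬flaky test harness) = 0.04·0.91 + 0.32·0.09
        = 0.036400 + 0.028800 = 0.065200
The terms with genuine code bug present sum to 0.028800, so
  P(genuine code bug | test failure, ¬environment drift, ¬flaky test harness) = 0.028800 / 0.065200 ≈ 0.4417

P(genuine code bug | test failure, ¬environment drift, ¬flaky test harness) ≈ 0.4417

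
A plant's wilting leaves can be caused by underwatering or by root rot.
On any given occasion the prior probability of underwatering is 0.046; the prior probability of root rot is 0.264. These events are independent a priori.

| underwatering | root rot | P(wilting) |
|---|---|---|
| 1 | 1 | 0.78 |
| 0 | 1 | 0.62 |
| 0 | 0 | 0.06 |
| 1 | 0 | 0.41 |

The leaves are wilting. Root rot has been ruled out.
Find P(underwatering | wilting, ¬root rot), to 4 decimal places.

P(underwatering | wilting, ¬root rot) ≈ 0.2478

For the numerator, keep only underwatering=true terms: 0.41·0.046 = 0.018860
Denominator P(wilting | ¬root rot): 0.06·0.954 + 0.41·0.046 = 0.076100
Posterior = 0.018860 / 0.076100 ≈ 0.2478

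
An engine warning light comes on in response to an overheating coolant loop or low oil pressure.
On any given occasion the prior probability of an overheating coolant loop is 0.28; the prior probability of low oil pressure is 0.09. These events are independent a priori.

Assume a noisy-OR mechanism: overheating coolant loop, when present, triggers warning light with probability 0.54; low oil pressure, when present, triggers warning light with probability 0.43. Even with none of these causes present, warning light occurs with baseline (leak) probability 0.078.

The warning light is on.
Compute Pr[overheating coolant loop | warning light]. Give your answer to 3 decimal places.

Under noisy-OR, P(warning light | causes) = 1 − (1−0.078)·∏(1−qᵢ) over the active causes.
P(warning light) = 0.078×0.72×0.91 + 0.47446×0.72×0.09 + 0.57588×0.28×0.91 + 0.758252×0.28×0.09 = 0.051106 + 0.030745 + 0.146734 + 0.019108 = 0.247693
The overheating coolant loop-present share is 0.146734 + 0.019108 = 0.165842.
So P(overheating coolant loop | warning light) = 0.165842/0.247693 ≈ 0.670.

Pr[overheating coolant loop | warning light] ≈ 0.670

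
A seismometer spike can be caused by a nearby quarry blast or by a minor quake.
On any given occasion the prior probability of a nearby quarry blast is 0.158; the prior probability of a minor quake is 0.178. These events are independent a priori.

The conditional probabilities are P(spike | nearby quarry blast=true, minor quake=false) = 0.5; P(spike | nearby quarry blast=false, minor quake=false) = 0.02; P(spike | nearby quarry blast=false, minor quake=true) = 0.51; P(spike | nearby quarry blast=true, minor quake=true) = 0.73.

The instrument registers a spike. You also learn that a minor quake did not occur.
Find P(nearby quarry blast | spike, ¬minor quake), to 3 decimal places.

P(nearby quarry blast | spike, ¬minor quake) ≈ 0.824

By total probability over both values of nearby quarry blast:
  P(spike | ¬minor quake) = 0.02×0.842 + 0.5×0.158
        = 0.016840 + 0.079000 = 0.095840
The terms with nearby quarry blast present sum to 0.079000, so
  P(nearby quarry blast | spike, ¬minor quake) = 0.079000 / 0.095840 ≈ 0.824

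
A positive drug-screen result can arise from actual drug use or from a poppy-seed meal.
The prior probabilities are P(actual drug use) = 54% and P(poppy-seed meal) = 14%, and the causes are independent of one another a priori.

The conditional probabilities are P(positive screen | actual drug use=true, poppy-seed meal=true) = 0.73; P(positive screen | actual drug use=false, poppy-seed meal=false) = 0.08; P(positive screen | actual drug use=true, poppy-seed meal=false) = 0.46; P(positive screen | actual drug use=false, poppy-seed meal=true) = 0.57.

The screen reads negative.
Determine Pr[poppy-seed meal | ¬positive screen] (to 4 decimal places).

Weight on poppy-seed meal=true, given the evidence: 0.027692 + 0.020412 = 0.048104
Normalizer over all consistent configurations: 0.92×0.46×0.86 + 0.43×0.46×0.14 + 0.54×0.54×0.86 + 0.27×0.54×0.14 = 0.662832
Posterior = 0.048104 / 0.662832 ≈ 0.0726

Pr[poppy-seed meal | ¬positive screen] ≈ 0.0726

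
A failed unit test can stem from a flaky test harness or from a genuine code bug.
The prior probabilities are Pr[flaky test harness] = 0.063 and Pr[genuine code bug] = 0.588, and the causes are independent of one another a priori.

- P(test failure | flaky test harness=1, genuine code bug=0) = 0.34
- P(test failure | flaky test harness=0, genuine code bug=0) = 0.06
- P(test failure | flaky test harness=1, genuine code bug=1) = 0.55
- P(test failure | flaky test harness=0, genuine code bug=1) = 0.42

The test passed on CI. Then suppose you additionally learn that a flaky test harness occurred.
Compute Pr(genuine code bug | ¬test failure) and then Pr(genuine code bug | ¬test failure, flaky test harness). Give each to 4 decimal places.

P(¬test failure) = 0.94*0.937*0.412 + 0.58*0.937*0.588 + 0.66*0.063*0.412 + 0.45*0.063*0.588 = 0.362881 + 0.319554 + 0.017131 + 0.016670 = 0.716236
Restricting to configurations with genuine code bug present: 0.319554 + 0.016670 = 0.336224.
Hence the posterior is 0.336224/0.716236 ≈ 0.4694.

Now also conditioning on flaky test harness=true:
P(¬test failure | flaky test harness) = 0.66·0.412 + 0.45·0.588 = 0.271920 + 0.264600 = 0.536520
Of this, 0.264600 comes from 0.45·0.588 (the genuine code bug=true cases).
P(genuine code bug | ¬test failure, flaky test harness) = 0.264600 / 0.536520 ≈ 0.4932

Pr(genuine code bug | ¬test failure) ≈ 0.4694; Pr(genuine code bug | ¬test failure, flaky test harness) ≈ 0.4932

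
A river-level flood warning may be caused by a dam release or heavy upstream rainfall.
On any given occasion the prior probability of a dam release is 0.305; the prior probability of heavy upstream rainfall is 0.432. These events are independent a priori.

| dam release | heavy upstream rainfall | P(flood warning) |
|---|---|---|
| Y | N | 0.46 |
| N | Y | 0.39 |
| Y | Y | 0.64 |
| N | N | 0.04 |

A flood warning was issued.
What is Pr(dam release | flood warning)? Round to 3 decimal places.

P(flood warning) = 0.04*0.695*0.568 + 0.39*0.695*0.432 + 0.46*0.305*0.568 + 0.64*0.305*0.432 = 0.015790 + 0.117094 + 0.079690 + 0.084326 = 0.296900
The dam release-present share is 0.079690 + 0.084326 = 0.164016.
So P(dam release | flood warning) = 0.164016/0.296900 ≈ 0.552.

Pr(dam release | flood warning) ≈ 0.552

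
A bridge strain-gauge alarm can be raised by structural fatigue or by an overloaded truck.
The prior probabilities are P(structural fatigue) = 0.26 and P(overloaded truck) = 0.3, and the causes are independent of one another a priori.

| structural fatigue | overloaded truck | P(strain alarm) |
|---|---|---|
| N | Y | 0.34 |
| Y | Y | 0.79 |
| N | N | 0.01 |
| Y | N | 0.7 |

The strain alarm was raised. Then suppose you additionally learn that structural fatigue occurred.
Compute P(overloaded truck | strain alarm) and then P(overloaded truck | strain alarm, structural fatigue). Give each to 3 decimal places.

P(overloaded truck | strain alarm) ≈ 0.508; P(overloaded truck | strain alarm, structural fatigue) ≈ 0.326

Numerator (weight on configurations with overloaded truck): 0.075480 + 0.061620 = 0.137100
Denominator P(strain alarm): 0.01×0.74×0.7 + 0.34×0.74×0.3 + 0.7×0.26×0.7 + 0.79×0.26×0.3 = 0.269680
Posterior = 0.137100 / 0.269680 ≈ 0.508

With the extra evidence:
Enumerate both values of overloaded truck and weight by the priors:
  P(strain alarm | structural fatigue) = 0.7*0.7 + 0.79*0.3
        = 0.490000 + 0.237000 = 0.727000
Keeping only the overloaded truck-present terms gives 0.237000, so
  P(overloaded truck | strain alarm, structural fatigue) = 0.237000 / 0.727000 ≈ 0.326
Conditioning on structural fatigue lowers the posterior on overloaded truck: the classic explaining-away effect in a common-effect structure.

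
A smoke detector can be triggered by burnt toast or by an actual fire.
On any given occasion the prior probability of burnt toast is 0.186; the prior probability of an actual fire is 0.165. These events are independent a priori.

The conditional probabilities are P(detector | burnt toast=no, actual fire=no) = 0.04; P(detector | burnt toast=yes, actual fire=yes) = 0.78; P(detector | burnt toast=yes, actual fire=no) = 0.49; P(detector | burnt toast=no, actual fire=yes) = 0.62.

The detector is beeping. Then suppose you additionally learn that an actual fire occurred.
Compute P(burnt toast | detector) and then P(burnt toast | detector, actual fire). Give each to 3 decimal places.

P(burnt toast | detector) ≈ 0.475; P(burnt toast | detector, actual fire) ≈ 0.223

Enumerate the 4 (burnt toast, actual fire) configurations and weight by the priors:
  P(detector) = 0.04*0.814*0.835 + 0.62*0.814*0.165 + 0.49*0.186*0.835 + 0.78*0.186*0.165
        = 0.027188 + 0.083272 + 0.076102 + 0.023938 = 0.210500
The terms with burnt toast present sum to 0.100040, so
  P(burnt toast | detector) = 0.100040 / 0.210500 ≈ 0.475

Now also conditioning on actual fire=true:
For the numerator, keep only burnt toast=true terms: 0.78×0.186 = 0.145080
Denominator P(detector | actual fire): 0.62×0.814 + 0.78×0.186 = 0.649760
Posterior = 0.145080 / 0.649760 ≈ 0.223
The drop from 0.475 to 0.223 is the explaining-away (discounting) effect.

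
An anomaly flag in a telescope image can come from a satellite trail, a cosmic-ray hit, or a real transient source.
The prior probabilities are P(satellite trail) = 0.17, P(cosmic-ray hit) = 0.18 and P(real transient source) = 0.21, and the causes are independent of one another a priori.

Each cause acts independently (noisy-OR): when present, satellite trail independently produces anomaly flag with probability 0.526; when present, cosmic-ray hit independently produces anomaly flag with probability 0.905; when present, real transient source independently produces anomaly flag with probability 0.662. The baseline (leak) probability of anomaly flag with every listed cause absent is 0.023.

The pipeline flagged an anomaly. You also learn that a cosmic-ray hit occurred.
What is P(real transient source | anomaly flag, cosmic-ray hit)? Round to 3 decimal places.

P(real transient source | anomaly flag, cosmic-ray hit) ≈ 0.220

Under noisy-OR, P(anomaly flag | causes) = 1 − (1−0.023)·∏(1−qᵢ) over the active causes.
Numerator (weight on configurations with real transient source): 0.168832 + 0.035169 = 0.204001
The normalizing constant is 0.907185*0.83*0.79 + 0.968629*0.83*0.21 + 0.956006*0.17*0.79 + 0.98513*0.17*0.21 = 0.927234
Posterior = 0.204001 / 0.927234 ≈ 0.220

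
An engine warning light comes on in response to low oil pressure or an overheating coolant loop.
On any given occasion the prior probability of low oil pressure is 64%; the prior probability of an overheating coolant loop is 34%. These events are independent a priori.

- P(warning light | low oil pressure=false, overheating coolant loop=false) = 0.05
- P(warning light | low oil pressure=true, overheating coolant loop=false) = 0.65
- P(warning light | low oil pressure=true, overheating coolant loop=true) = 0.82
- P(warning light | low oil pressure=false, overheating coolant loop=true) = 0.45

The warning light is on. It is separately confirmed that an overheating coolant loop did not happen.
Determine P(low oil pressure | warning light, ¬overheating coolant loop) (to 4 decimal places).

P(warning light | ¬overheating coolant loop) = 0.05·0.36 + 0.65·0.64 = 0.018000 + 0.416000 = 0.434000
Restricting to configurations with low oil pressure present: 0.65·0.64 = 0.416000.
Hence the posterior is 0.416000/0.434000 ≈ 0.9585.

P(low oil pressure | warning light, ¬overheating coolant loop) ≈ 0.9585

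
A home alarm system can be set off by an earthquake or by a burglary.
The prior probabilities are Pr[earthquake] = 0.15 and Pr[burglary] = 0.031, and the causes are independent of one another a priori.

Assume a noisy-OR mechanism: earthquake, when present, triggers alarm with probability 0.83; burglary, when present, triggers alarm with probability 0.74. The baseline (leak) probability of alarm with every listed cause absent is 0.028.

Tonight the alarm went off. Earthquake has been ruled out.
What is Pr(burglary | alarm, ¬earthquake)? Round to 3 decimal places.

Under noisy-OR, P(alarm | causes) = 1 − (1−0.028)·∏(1−qᵢ) over the active causes.
Sum P(alarm|·) weighted by the priors over both values of burglary:
  P(alarm | ¬earthquake) = 0.028·0.969 + 0.74728·0.031
        = 0.027132 + 0.023166 = 0.050298
Configurations with burglary contribute 0.023166, so
  P(burglary | alarm, ¬earthquake) = 0.023166 / 0.050298 ≈ 0.461

Pr(burglary | alarm, ¬earthquake) ≈ 0.461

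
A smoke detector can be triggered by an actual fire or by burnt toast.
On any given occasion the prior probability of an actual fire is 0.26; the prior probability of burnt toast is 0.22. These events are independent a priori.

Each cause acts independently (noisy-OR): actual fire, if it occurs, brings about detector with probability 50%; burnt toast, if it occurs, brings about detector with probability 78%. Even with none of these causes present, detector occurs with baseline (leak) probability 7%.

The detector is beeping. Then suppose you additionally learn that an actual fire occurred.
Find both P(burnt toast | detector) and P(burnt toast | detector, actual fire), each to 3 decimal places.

P(burnt toast | detector) ≈ 0.548; P(burnt toast | detector, actual fire) ≈ 0.321

Under noisy-OR, P(detector | causes) = 1 − (1−0.07)·∏(1−qᵢ) over the active causes.
For the numerator, keep only burnt toast=true terms: 0.129491 + 0.051348 = 0.180839
Normalizer over all consistent configurations: 0.07*0.74*0.78 + 0.7954*0.74*0.22 + 0.535*0.26*0.78 + 0.8977*0.26*0.22 = 0.329741
Posterior = 0.180839 / 0.329741 ≈ 0.548

Now also conditioning on actual fire=true:
By total probability over both values of burnt toast:
  P(detector | actual fire) = 0.535*0.78 + 0.8977*0.22
        = 0.417300 + 0.197494 = 0.614794
Configurations with burnt toast contribute 0.197494, so
  P(burnt toast | detector, actual fire) = 0.197494 / 0.614794 ≈ 0.321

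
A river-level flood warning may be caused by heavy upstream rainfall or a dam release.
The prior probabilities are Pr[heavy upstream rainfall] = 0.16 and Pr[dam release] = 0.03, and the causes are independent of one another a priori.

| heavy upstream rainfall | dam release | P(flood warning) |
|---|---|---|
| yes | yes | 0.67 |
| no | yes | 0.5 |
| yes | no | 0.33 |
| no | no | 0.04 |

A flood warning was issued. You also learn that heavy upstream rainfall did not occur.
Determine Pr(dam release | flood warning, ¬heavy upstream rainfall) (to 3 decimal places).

Pr(dam release | flood warning, ¬heavy upstream rainfall) ≈ 0.279

By total probability over both values of dam release:
  P(flood warning | ¬heavy upstream rainfall) = 0.04*0.97 + 0.5*0.03
        = 0.038800 + 0.015000 = 0.053800
Configurations with dam release contribute 0.015000, so
  P(dam release | flood warning, ¬heavy upstream rainfall) = 0.015000 / 0.053800 ≈ 0.279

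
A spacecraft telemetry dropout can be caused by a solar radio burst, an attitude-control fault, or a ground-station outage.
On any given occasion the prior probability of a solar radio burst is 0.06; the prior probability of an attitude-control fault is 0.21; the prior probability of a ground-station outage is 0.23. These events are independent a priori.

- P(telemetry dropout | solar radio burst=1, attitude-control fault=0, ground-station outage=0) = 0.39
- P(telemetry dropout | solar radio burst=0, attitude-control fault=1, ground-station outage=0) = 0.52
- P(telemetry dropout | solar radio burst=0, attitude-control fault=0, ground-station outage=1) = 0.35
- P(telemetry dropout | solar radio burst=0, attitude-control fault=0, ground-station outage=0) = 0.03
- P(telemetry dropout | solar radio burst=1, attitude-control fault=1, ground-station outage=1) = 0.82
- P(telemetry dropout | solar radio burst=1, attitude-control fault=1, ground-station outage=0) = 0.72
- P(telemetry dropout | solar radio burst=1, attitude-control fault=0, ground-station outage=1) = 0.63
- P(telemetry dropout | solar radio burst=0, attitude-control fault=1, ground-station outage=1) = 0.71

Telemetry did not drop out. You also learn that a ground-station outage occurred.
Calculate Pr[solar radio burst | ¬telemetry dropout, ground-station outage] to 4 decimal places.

Enumerate the 4 (solar radio burst, attitude-control fault) configurations and weight by the priors:
  P(¬telemetry dropout | ground-station outage) = 0.65×0.94×0.79 + 0.29×0.94×0.21 + 0.37×0.06×0.79 + 0.18×0.06×0.21
        = 0.482690 + 0.057246 + 0.017538 + 0.002268 = 0.559742
Configurations with solar radio burst contribute 0.019806, so
  P(solar radio burst | ¬telemetry dropout, ground-station outage) = 0.019806 / 0.559742 ≈ 0.0354

Pr[solar radio burst | ¬telemetry dropout, ground-station outage] ≈ 0.0354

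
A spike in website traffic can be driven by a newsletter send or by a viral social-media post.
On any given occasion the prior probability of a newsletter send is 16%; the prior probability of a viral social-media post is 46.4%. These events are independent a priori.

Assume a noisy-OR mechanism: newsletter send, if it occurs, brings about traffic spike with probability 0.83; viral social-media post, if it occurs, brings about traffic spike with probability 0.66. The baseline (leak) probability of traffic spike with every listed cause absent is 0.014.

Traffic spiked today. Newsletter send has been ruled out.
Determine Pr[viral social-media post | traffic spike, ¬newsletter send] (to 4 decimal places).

Under noisy-OR, P(traffic spike | causes) = 1 − (1−0.014)·∏(1−qᵢ) over the active causes.
P(traffic spike | ¬newsletter send) = 0.014·0.536 + 0.66476·0.464 = 0.007504 + 0.308449 = 0.315953
Restricting to configurations with viral social-media post present: 0.66476·0.464 = 0.308449.
P(viral social-media post | traffic spike, ¬newsletter send) = 0.308449 / 0.315953 ≈ 0.9762

Pr[viral social-media post | traffic spike, ¬newsletter send] ≈ 0.9762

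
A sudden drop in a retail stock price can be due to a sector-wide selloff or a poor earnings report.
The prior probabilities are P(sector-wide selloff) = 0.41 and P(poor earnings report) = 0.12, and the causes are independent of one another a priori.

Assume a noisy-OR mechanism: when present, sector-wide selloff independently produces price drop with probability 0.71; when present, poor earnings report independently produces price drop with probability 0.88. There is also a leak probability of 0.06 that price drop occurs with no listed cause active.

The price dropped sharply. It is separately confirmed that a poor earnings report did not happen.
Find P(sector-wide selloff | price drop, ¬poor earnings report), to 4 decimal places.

Under noisy-OR, P(price drop | causes) = 1 − (1−0.06)·∏(1−qᵢ) over the active causes.
Sum P(price drop|·) weighted by the priors over both values of sector-wide selloff:
  P(price drop | ¬poor earnings report) = 0.06×0.59 + 0.7274×0.41
        = 0.035400 + 0.298234 = 0.333634
Configurations with sector-wide selloff contribute 0.298234, so
  P(sector-wide selloff | price drop, ¬poor earnings report) = 0.298234 / 0.333634 ≈ 0.8939

P(sector-wide selloff | price drop, ¬poor earnings report) ≈ 0.8939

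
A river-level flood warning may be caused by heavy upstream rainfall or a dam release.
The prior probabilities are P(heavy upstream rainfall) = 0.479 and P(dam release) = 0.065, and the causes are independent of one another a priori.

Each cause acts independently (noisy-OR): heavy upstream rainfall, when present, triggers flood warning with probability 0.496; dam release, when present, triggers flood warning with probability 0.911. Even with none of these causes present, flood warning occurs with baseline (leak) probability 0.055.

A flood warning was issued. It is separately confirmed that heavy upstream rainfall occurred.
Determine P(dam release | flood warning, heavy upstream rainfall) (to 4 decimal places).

Under noisy-OR, P(flood warning | causes) = 1 − (1−0.055)·∏(1−qᵢ) over the active causes.
For the numerator, keep only dam release=true terms: 0.957611*0.065 = 0.062245
Denominator P(flood warning | heavy upstream rainfall): 0.52372*0.935 + 0.957611*0.065 = 0.551923
Posterior = 0.062245 / 0.551923 ≈ 0.1128

P(dam release | flood warning, heavy upstream rainfall) ≈ 0.1128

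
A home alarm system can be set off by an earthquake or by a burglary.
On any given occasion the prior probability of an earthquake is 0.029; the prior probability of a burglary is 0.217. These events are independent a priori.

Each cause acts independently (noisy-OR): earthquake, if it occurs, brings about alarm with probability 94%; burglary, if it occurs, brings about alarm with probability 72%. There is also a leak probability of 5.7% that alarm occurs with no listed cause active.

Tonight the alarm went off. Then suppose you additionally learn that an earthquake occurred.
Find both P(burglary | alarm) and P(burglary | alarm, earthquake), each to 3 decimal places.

P(burglary | alarm) ≈ 0.713; P(burglary | alarm, earthquake) ≈ 0.224

Under noisy-OR, P(alarm | causes) = 1 − (1−0.057)·∏(1−qᵢ) over the active causes.
Enumerate the 4 (earthquake, burglary) configurations and weight by the priors:
  P(alarm) = 0.057·0.971·0.783 + 0.73596·0.971·0.217 + 0.94342·0.029·0.783 + 0.984158·0.029·0.217
        = 0.043337 + 0.155072 + 0.021422 + 0.006193 = 0.226024
Keeping only the burglary-present terms gives 0.161265, so
  P(burglary | alarm) = 0.161265 / 0.226024 ≈ 0.713

Now also conditioning on earthquake=true:
P(alarm | earthquake) = 0.94342×0.783 + 0.984158×0.217 = 0.738698 + 0.213562 = 0.952260
Of this, 0.213562 comes from 0.984158×0.217 (the burglary=true cases).
So P(burglary | alarm, earthquake) = 0.213562/0.952260 ≈ 0.224.
This is intercausal reasoning (explaining away): once earthquake accounts for the alarm, burglary becomes less likely.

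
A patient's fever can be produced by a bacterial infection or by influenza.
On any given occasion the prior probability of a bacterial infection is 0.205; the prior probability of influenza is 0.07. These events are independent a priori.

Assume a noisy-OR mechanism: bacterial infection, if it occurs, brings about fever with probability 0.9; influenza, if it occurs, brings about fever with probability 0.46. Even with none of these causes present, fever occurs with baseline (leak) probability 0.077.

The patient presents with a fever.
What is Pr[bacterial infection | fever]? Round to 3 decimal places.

Under noisy-OR, P(fever | causes) = 1 − (1−0.077)·∏(1−qᵢ) over the active causes.
P(fever) = 0.077·0.795·0.93 + 0.50158·0.795·0.07 + 0.9077·0.205·0.93 + 0.950158·0.205·0.07 = 0.056930 + 0.027913 + 0.173053 + 0.013635 = 0.271531
Restricting to configurations with bacterial infection present: 0.173053 + 0.013635 = 0.186688.
Hence the posterior is 0.186688/0.271531 ≈ 0.688.

Pr[bacterial infection | fever] ≈ 0.688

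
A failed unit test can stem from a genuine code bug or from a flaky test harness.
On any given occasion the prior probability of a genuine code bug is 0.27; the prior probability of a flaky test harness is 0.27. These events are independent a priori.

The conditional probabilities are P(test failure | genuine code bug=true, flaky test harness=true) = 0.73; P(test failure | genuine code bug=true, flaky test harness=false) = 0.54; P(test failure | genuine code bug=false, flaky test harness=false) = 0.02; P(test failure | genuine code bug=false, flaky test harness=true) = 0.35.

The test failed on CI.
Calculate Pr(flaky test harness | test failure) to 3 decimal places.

P(test failure) = 0.02·0.73·0.73 + 0.35·0.73·0.27 + 0.54·0.27·0.73 + 0.73·0.27·0.27 = 0.010658 + 0.068985 + 0.106434 + 0.053217 = 0.239294
The flaky test harness-present share is 0.068985 + 0.053217 = 0.122202.
So P(flaky test harness | test failure) = 0.122202/0.239294 ≈ 0.511.

Pr(flaky test harness | test failure) ≈ 0.511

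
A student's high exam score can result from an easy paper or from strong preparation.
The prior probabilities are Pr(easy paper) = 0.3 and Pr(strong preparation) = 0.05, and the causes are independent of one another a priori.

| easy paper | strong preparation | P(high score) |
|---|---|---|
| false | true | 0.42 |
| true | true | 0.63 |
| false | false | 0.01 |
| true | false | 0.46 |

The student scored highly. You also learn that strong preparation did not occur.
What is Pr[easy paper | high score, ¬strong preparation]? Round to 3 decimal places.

Pr[easy paper | high score, ¬strong preparation] ≈ 0.952

Numerator (weight on configurations with easy paper): 0.46·0.3 = 0.138000
Normalizer over all consistent configurations: 0.01·0.7 + 0.46·0.3 = 0.145000
P(easy paper | high score, ¬strong preparation) = 0.138000/0.145000 ≈ 0.952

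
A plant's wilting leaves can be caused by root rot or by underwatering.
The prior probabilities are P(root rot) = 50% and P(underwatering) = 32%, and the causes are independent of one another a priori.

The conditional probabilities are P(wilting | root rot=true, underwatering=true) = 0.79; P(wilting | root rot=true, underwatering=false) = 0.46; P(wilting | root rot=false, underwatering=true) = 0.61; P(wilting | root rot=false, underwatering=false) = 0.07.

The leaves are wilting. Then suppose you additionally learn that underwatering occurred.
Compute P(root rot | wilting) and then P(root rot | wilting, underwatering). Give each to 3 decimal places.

P(root rot | wilting) ≈ 0.700; P(root rot | wilting, underwatering) ≈ 0.564

Weight on root rot=true, given the evidence: 0.156400 + 0.126400 = 0.282800
Denominator P(wilting): 0.07·0.5·0.68 + 0.61·0.5·0.32 + 0.46·0.5·0.68 + 0.79·0.5·0.32 = 0.404200
Posterior = 0.282800 / 0.404200 ≈ 0.700

Now also conditioning on underwatering=true:
P(wilting | underwatering) = 0.61·0.5 + 0.79·0.5 = 0.305000 + 0.395000 = 0.700000
The root rot-present share is 0.79·0.5 = 0.395000.
Hence the posterior is 0.395000/0.700000 ≈ 0.564.
This is intercausal reasoning (explaining away): once underwatering accounts for the wilting, root rot becomes less likely.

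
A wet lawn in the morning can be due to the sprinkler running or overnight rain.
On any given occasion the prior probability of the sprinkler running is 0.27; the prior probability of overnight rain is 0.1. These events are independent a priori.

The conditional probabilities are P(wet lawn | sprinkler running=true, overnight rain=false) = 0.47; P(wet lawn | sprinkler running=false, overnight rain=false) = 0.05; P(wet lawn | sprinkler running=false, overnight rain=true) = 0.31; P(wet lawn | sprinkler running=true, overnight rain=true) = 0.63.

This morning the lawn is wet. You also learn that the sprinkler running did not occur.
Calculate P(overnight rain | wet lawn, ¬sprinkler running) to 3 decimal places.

P(overnight rain | wet lawn, ¬sprinkler running) ≈ 0.408

For the numerator, keep only overnight rain=true terms: 0.31×0.1 = 0.031000
The normalizing constant is 0.05×0.9 + 0.31×0.1 = 0.076000
Posterior = 0.031000 / 0.076000 ≈ 0.408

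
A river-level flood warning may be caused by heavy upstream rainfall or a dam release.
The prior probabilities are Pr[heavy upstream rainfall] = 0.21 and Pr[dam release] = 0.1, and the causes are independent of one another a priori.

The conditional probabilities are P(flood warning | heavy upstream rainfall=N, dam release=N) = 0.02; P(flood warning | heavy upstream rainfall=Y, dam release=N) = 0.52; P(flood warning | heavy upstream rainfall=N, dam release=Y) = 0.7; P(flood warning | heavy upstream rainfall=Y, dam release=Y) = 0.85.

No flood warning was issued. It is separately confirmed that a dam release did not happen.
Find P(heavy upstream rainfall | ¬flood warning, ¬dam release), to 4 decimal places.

P(heavy upstream rainfall | ¬flood warning, ¬dam release) ≈ 0.1152

Numerator (weight on configurations with heavy upstream rainfall): 0.48×0.21 = 0.100800
Denominator P(¬flood warning | ¬dam release): 0.98×0.79 + 0.48×0.21 = 0.875000
P(heavy upstream rainfall | ¬flood warning, ¬dam release) = 0.100800/0.875000 ≈ 0.1152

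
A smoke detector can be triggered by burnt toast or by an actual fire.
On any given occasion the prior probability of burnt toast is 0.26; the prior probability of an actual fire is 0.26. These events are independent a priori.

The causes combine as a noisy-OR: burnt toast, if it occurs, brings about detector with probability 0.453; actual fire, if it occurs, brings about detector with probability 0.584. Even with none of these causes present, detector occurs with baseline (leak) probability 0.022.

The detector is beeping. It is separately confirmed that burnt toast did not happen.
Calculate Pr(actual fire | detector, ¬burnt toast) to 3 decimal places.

Under noisy-OR, P(detector | causes) = 1 − (1−0.022)·∏(1−qᵢ) over the active causes.
For the numerator, keep only actual fire=true terms: 0.593152×0.26 = 0.154220
Denominator P(detector | ¬burnt toast): 0.022×0.74 + 0.593152×0.26 = 0.170500
P(actual fire | detector, ¬burnt toast) = 0.154220/0.170500 ≈ 0.905

Pr(actual fire | detector, ¬burnt toast) ≈ 0.905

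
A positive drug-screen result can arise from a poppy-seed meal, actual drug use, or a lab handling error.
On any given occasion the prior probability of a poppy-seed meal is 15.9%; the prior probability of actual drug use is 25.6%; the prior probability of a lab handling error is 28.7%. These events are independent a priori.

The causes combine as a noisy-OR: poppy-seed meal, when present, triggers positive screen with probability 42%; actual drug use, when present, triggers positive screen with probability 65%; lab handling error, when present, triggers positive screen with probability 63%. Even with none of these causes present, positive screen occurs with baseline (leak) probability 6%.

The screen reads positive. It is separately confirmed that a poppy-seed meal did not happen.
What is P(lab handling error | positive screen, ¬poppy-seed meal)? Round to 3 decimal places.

P(lab handling error | positive screen, ¬poppy-seed meal) ≈ 0.569

Under noisy-OR, P(positive screen | causes) = 1 − (1−0.06)·∏(1−qᵢ) over the active causes.
Sum P(positive screen|·) weighted by the priors over the 4 (actual drug use, lab handling error) configurations:
  P(positive screen | ¬poppy-seed meal) = 0.06×0.744×0.713 + 0.6522×0.744×0.287 + 0.671×0.256×0.713 + 0.87827×0.256×0.287
        = 0.031828 + 0.139263 + 0.122476 + 0.064528 = 0.358095
The terms with lab handling error present sum to 0.203791, so
  P(lab handling error | positive screen, ¬poppy-seed meal) = 0.203791 / 0.358095 ≈ 0.569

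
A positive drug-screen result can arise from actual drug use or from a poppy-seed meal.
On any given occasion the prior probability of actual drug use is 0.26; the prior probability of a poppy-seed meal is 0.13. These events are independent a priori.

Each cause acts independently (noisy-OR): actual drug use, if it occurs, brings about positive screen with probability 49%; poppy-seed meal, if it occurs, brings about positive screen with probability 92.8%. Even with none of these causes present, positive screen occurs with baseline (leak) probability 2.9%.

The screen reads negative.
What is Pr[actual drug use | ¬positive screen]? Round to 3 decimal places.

Under noisy-OR, P(positive screen | causes) = 1 − (1−0.029)·∏(1−qᵢ) over the active causes.
Weight on actual drug use=true, given the evidence: 0.112017 + 0.001205 = 0.113222
Normalizer over all consistent configurations: 0.971*0.74*0.87 + 0.069912*0.74*0.13 + 0.49521*0.26*0.87 + 0.035655*0.26*0.13 = 0.745078
P(actual drug use | ¬positive screen) = 0.113222/0.745078 ≈ 0.152

Pr[actual drug use | ¬positive screen] ≈ 0.152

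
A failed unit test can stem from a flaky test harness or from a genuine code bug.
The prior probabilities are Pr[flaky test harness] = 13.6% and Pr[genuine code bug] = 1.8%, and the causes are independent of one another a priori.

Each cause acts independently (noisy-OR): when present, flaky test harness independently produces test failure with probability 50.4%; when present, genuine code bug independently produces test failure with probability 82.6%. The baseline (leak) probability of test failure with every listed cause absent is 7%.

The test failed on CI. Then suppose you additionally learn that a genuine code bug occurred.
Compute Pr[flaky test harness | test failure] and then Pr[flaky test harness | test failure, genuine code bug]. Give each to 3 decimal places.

Pr[flaky test harness | test failure] ≈ 0.506; Pr[flaky test harness | test failure, genuine code bug] ≈ 0.147

Under noisy-OR, P(test failure | causes) = 1 − (1−0.07)·∏(1−qᵢ) over the active causes.
Sum P(test failure|·) weighted by the priors over the 4 (flaky test harness, genuine code bug) configurations:
  P(test failure) = 0.07·0.864·0.982 + 0.83818·0.864·0.018 + 0.53872·0.136·0.982 + 0.919737·0.136·0.018
        = 0.059391 + 0.013035 + 0.071947 + 0.002252 = 0.146625
The terms with flaky test harness present sum to 0.074199, so
  P(flaky test harness | test failure) = 0.074199 / 0.146625 ≈ 0.506

Now condition on the additional information:
P(test failure | genuine code bug) = 0.83818×0.864 + 0.919737×0.136 = 0.724188 + 0.125084 = 0.849272
Restricting to configurations with flaky test harness present: 0.919737×0.136 = 0.125084.
P(flaky test harness | test failure, genuine code bug) = 0.125084 / 0.849272 ≈ 0.147
Conditioning on genuine code bug lowers the posterior on flaky test harness: the classic explaining-away effect in a common-effect structure.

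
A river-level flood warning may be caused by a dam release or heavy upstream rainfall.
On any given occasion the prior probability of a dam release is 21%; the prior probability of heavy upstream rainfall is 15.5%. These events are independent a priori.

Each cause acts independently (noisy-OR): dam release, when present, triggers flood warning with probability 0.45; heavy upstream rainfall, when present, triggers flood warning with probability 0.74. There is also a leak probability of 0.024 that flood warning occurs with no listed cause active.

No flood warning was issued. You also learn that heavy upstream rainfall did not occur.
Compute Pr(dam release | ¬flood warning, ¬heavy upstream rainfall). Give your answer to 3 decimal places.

Pr(dam release | ¬flood warning, ¬heavy upstream rainfall) ≈ 0.128

Under noisy-OR, P(flood warning | causes) = 1 − (1−0.024)·∏(1−qᵢ) over the active causes.
For the numerator, keep only dam release=true terms: 0.5368*0.21 = 0.112728
Denominator P(¬flood warning | ¬heavy upstream rainfall): 0.976*0.79 + 0.5368*0.21 = 0.883768
P(dam release | ¬flood warning, ¬heavy upstream rainfall) = 0.112728/0.883768 ≈ 0.128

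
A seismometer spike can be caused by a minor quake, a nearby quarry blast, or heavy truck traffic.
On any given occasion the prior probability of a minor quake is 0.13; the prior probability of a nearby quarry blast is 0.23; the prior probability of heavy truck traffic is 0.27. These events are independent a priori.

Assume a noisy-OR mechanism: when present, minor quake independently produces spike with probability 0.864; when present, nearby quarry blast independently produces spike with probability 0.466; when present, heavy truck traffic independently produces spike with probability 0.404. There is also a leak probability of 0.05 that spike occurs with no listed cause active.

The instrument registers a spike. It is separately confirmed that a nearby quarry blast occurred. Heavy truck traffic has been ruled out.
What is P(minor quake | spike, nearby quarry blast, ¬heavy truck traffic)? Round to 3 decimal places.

P(minor quake | spike, nearby quarry blast, ¬heavy truck traffic) ≈ 0.220

Under noisy-OR, P(spike | causes) = 1 − (1−0.05)·∏(1−qᵢ) over the active causes.
P(spike | nearby quarry blast, ¬heavy truck traffic) = 0.4927×0.87 + 0.931007×0.13 = 0.428649 + 0.121031 = 0.549680
Restricting to configurations with minor quake present: 0.931007×0.13 = 0.121031.
So P(minor quake | spike, nearby quarry blast, ¬heavy truck traffic) = 0.121031/0.549680 ≈ 0.220.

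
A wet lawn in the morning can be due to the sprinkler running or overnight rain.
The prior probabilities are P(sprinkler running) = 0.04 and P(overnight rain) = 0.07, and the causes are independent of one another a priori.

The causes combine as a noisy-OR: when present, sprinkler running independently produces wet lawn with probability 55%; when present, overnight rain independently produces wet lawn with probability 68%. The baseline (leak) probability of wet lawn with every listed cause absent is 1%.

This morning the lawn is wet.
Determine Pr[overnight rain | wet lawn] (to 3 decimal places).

Pr[overnight rain | wet lawn] ≈ 0.620

Under noisy-OR, P(wet lawn | causes) = 1 − (1−0.01)·∏(1−qᵢ) over the active causes.
P(wet lawn) = 0.01×0.96×0.93 + 0.6832×0.96×0.07 + 0.5545×0.04×0.93 + 0.85744×0.04×0.07 = 0.008928 + 0.045911 + 0.020627 + 0.002401 = 0.077867
Of this, 0.048312 comes from 0.045911 + 0.002401 (the overnight rain=true cases).
So P(overnight rain | wet lawn) = 0.048312/0.077867 ≈ 0.620.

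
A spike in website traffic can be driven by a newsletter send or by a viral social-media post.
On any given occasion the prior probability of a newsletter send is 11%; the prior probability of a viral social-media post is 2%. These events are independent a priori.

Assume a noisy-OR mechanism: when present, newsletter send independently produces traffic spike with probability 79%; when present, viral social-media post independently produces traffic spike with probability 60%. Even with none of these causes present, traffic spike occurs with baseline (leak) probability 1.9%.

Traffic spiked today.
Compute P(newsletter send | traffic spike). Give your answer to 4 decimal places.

P(newsletter send | traffic spike) ≈ 0.7618

Under noisy-OR, P(traffic spike | causes) = 1 − (1−0.019)·∏(1−qᵢ) over the active causes.
Numerator (weight on configurations with newsletter send): 0.085592 + 0.002019 = 0.087611
Denominator P(traffic spike): 0.019×0.89×0.98 + 0.6076×0.89×0.02 + 0.79399×0.11×0.98 + 0.917596×0.11×0.02 = 0.114998
P(newsletter send | traffic spike) = 0.087611/0.114998 ≈ 0.7618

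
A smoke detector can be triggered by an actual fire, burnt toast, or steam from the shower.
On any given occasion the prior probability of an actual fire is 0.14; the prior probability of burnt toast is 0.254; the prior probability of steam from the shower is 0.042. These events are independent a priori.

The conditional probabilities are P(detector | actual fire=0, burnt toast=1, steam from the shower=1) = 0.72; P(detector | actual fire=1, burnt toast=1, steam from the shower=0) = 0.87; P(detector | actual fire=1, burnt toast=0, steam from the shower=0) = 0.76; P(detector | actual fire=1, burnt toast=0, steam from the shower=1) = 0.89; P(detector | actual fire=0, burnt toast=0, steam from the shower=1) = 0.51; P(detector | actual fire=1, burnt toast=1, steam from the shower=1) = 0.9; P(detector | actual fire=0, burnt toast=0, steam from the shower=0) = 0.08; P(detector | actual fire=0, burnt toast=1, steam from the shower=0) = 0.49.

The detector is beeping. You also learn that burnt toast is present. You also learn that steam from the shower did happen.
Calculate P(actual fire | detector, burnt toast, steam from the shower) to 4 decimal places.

Weight on actual fire=true, given the evidence: 0.9·0.14 = 0.126000
Normalizer over all consistent configurations: 0.72·0.86 + 0.9·0.14 = 0.745200
Posterior = 0.126000 / 0.745200 ≈ 0.1691

P(actual fire | detector, burnt toast, steam from the shower) ≈ 0.1691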